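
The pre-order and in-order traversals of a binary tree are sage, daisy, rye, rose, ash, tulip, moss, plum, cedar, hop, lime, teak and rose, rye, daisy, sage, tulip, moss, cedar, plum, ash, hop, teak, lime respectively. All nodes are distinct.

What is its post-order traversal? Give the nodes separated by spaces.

The first element of pre-order is the root; it splits in-order into left and right subtrees.
Root sage: left subtree has 3 nodes {rose, rye, daisy}, right has 8 {tulip, moss, cedar, plum, ash, hop, teak, lime}.
  Root daisy: left subtree has 2 nodes {rose, rye}, right has 0 { }.
    Root rye: left subtree has 1 node {rose}, right has 0 { }.
  Root ash: left subtree has 4 nodes {tulip, moss, cedar, plum}, right has 3 {hop, teak, lime}.
    Root tulip: left subtree has 0 nodes { }, right has 3 {moss, cedar, plum}.
      Root moss: left subtree has 0 nodes { }, right has 2 {cedar, plum}.
        Root plum: left subtree has 1 node {cedar}, right has 0 { }.
    Root hop: left subtree has 0 nodes { }, right has 2 {teak, lime}.
      Root lime: left subtree has 1 node {teak}, right has 0 { }.

rose rye daisy cedar plum moss tulip teak lime hop ash sage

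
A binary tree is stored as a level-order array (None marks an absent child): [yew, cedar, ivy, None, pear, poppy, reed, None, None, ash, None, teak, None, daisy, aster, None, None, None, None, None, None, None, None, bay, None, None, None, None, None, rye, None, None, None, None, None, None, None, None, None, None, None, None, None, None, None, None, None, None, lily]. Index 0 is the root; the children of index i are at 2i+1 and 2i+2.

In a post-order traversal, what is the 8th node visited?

daisy

Post-order visits the left subtree, then the right subtree, then the node.
At yew: go left to cedar.
  At cedar: no left child.
  At cedar: go right to pear.
    At pear: go left to ash.
      ash is a leaf — visit ash.
    At pear: no right child.
    Visit pear.
  Visit cedar.
At yew: go right to ivy.
  At ivy: go left to poppy.
    At poppy: go left to teak.
      At teak: go left to bay.
        At bay: no left child.
        At bay: go right to lily.
          lily is a leaf — visit lily.
        Visit bay.
      At teak: no right child.
      Visit teak.
    At poppy: no right child.
    Visit poppy.
  At ivy: go right to reed.
    At reed: go left to daisy.
      daisy is a leaf — visit daisy.
    At reed: go right to aster.
      At aster: go left to rye.
        rye is a leaf — visit rye.
      At aster: no right child.
      Visit aster.
    Visit reed.
  Visit ivy.
Visit yew.
Full post-order sequence: ash, pear, cedar, lily, bay, teak, poppy, daisy, rye, aster, reed, ivy, yew.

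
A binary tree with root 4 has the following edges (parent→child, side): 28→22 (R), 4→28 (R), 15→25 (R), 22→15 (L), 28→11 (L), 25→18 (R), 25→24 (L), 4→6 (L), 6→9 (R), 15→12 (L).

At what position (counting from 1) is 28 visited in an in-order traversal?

5

In-order visits the left subtree, then the node, then the right subtree.
At 4: go left to 6.
  At 6: no left child.
  Visit 6.
  At 6: go right to 9.
    9 is a leaf — visit 9.
Visit 4.
At 4: go right to 28.
  At 28: go left to 11.
    11 is a leaf — visit 11.
  Visit 28.
  At 28: go right to 22.
    At 22: go left to 15.
      At 15: go left to 12.
        12 is a leaf — visit 12.
      Visit 15.
      At 15: go right to 25.
        At 25: go left to 24.
          24 is a leaf — visit 24.
        Visit 25.
        At 25: go right to 18.
          18 is a leaf — visit 18.
    Visit 22.
    At 22: no right child.
Full in-order sequence: 6, 9, 4, 11, 28, 12, 15, 24, 25, 18, 22.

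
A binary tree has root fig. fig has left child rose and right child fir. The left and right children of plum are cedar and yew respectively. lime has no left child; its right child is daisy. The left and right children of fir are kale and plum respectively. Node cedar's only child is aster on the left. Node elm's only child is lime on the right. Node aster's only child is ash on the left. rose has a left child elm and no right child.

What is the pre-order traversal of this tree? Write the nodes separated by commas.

Pre-order visits the node, then its left subtree, then its right subtree.
Visit fig.
At fig: go left to rose.
  Visit rose.
  At rose: go left to elm.
    Visit elm.
    At elm: no left child.
    At elm: go right to lime.
      Visit lime.
      At lime: no left child.
      At lime: go right to daisy.
        daisy is a leaf — visit daisy.
  At rose: no right child.
At fig: go right to fir.
  Visit fir.
  At fir: go left to kale.
    kale is a leaf — visit kale.
  At fir: go right to plum.
    Visit plum.
    At plum: go left to cedar.
      Visit cedar.
      At cedar: go left to aster.
        Visit aster.
        At aster: go left to ash.
          ash is a leaf — visit ash.
        At aster: no right child.
      At cedar: no right child.
    At plum: go right to yew.
      yew is a leaf — visit yew.

fig, rose, elm, lime, daisy, fir, kale, plum, cedar, aster, ash, yew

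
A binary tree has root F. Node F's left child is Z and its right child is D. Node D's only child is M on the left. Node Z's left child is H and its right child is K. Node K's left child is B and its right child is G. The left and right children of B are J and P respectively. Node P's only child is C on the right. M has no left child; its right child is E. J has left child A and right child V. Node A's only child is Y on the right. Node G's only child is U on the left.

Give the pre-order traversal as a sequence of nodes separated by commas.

F, Z, H, K, B, J, A, Y, V, P, C, G, U, D, M, E

Pre-order visits the node, then its left subtree, then its right subtree.
Visit F.
At F: go left to Z.
  Visit Z.
  At Z: go left to H.
    H is a leaf — visit H.
  At Z: go right to K.
    Visit K.
    At K: go left to B.
      Visit B.
      At B: go left to J.
        Visit J.
        At J: go left to A.
          Visit A.
          At A: no left child.
          At A: go right to Y.
            Y is a leaf — visit Y.
        At J: go right to V.
          V is a leaf — visit V.
      At B: go right to P.
        Visit P.
        At P: no left child.
        At P: go right to C.
          C is a leaf — visit C.
    At K: go right to G.
      Visit G.
      At G: go left to U.
        U is a leaf — visit U.
      At G: no right child.
At F: go right to D.
  Visit D.
  At D: go left to M.
    Visit M.
    At M: no left child.
    At M: go right to E.
      E is a leaf — visit E.
  At D: no right child.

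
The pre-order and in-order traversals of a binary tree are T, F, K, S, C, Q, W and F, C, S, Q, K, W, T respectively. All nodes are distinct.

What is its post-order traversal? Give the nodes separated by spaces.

C Q S W K F T

The first element of pre-order is the root; it splits in-order into left and right subtrees.
Root T: left subtree has 6 nodes {F, C, S, Q, K, W}, right has 0 { }.
  Root F: left subtree has 0 nodes { }, right has 5 {C, S, Q, K, W}.
    Root K: left subtree has 3 nodes {C, S, Q}, right has 1 {W}.
      Root S: left subtree has 1 node {C}, right has 1 {Q}.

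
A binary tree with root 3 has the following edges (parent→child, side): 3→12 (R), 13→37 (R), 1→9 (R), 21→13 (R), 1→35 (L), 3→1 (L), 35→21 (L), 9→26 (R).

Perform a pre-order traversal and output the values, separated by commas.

3, 1, 35, 21, 13, 37, 9, 26, 12

Pre-order visits the node, then its left subtree, then its right subtree.
Visit 3.
At 3: go left to 1.
  Visit 1.
  At 1: go left to 35.
    Visit 35.
    At 35: go left to 21.
      Visit 21.
      At 21: no left child.
      At 21: go right to 13.
        Visit 13.
        At 13: no left child.
        At 13: go right to 37.
          37 is a leaf — visit 37.
    At 35: no right child.
  At 1: go right to 9.
    Visit 9.
    At 9: no left child.
    At 9: go right to 26.
      26 is a leaf — visit 26.
At 3: go right to 12.
  12 is a leaf — visit 12.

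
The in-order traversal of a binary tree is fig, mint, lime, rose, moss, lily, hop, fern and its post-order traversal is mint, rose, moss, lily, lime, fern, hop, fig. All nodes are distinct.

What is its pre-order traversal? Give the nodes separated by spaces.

fig hop lime mint lily moss rose fern

The last element of post-order is the root; it splits in-order into left and right subtrees.
Root fig: left subtree has 0 nodes { }, right has 7 {mint, lime, rose, moss, lily, hop, fern}.
  Root hop: left subtree has 5 nodes {mint, lime, rose, moss, lily}, right has 1 {fern}.
    Root lime: left subtree has 1 node {mint}, right has 3 {rose, moss, lily}.
      Root lily: left subtree has 2 nodes {rose, moss}, right has 0 { }.
        Root moss: left subtree has 1 node {rose}, right has 0 { }.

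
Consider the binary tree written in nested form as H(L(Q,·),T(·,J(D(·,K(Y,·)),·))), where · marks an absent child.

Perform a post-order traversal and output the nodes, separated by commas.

Post-order visits the left subtree, then the right subtree, then the node.
At H: go left to L.
  At L: go left to Q.
    Q is a leaf — visit Q.
  At L: no right child.
  Visit L.
At H: go right to T.
  At T: no left child.
  At T: go right to J.
    At J: go left to D.
      At D: no left child.
      At D: go right to K.
        At K: go left to Y.
          Y is a leaf — visit Y.
        At K: no right child.
        Visit K.
      Visit D.
    At J: no right child.
    Visit J.
  Visit T.
Visit H.

Q, L, Y, K, D, J, T, H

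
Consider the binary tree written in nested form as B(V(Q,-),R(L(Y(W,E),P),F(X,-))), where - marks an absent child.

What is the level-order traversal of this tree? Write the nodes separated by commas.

B, V, R, Q, L, F, Y, P, X, W, E

Level-order visits nodes level by level from the root, left to right within each level.
Level 0: B
Level 1: V, R
Level 2: Q, L, F
Level 3: Y, P, X
Level 4: W, E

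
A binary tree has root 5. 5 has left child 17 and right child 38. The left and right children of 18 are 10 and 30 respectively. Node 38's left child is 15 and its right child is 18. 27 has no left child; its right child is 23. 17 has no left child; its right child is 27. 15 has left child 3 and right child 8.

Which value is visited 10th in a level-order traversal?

Level-order visits nodes level by level from the root, left to right within each level.
Level 0: 5
Level 1: 17, 38
Level 2: 27, 15, 18
Level 3: 23, 3, 8, 10, 30
Full level-order sequence: 5, 17, 38, 27, 15, 18, 23, 3, 8, 10, 30.

10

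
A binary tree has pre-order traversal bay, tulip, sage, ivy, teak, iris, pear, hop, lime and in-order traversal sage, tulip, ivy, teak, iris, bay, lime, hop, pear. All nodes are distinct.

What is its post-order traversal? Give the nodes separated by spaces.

sage iris teak ivy tulip lime hop pear bay

The first element of pre-order is the root; it splits in-order into left and right subtrees.
Root bay: left subtree has 5 nodes {sage, tulip, ivy, teak, iris}, right has 3 {lime, hop, pear}.
  Root tulip: left subtree has 1 node {sage}, right has 3 {ivy, teak, iris}.
    Root ivy: left subtree has 0 nodes { }, right has 2 {teak, iris}.
      Root teak: left subtree has 0 nodes { }, right has 1 {iris}.
  Root pear: left subtree has 2 nodes {lime, hop}, right has 0 { }.
    Root hop: left subtree has 1 node {lime}, right has 0 { }.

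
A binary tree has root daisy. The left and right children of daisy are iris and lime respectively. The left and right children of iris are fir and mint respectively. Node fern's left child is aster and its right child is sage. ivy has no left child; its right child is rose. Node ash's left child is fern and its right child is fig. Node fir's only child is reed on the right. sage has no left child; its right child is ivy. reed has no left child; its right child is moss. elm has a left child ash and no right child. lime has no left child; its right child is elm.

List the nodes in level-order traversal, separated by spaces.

daisy iris lime fir mint elm reed ash moss fern fig aster sage ivy rose

Level-order visits nodes level by level from the root, left to right within each level.
Level 0: daisy
Level 1: iris, lime
Level 2: fir, mint, elm
Level 3: reed, ash
Level 4: moss, fern, fig
Level 5: aster, sage
Level 6: ivy
Level 7: rose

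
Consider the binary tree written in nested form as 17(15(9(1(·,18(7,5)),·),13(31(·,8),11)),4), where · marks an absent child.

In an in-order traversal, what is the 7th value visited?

31

In-order visits the left subtree, then the node, then the right subtree.
At 17: go left to 15.
  At 15: go left to 9.
    At 9: go left to 1.
      At 1: no left child.
      Visit 1.
      At 1: go right to 18.
        At 18: go left to 7.
          7 is a leaf — visit 7.
        Visit 18.
        At 18: go right to 5.
          5 is a leaf — visit 5.
    Visit 9.
    At 9: no right child.
  Visit 15.
  At 15: go right to 13.
    At 13: go left to 31.
      At 31: no left child.
      Visit 31.
      At 31: go right to 8.
        8 is a leaf — visit 8.
    Visit 13.
    At 13: go right to 11.
      11 is a leaf — visit 11.
Visit 17.
At 17: go right to 4.
  4 is a leaf — visit 4.
Full in-order sequence: 1, 7, 18, 5, 9, 15, 31, 8, 13, 11, 17, 4.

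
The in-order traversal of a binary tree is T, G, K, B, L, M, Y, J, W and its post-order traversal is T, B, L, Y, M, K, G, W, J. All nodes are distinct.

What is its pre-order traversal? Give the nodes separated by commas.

J, G, T, K, M, L, B, Y, W

The last element of post-order is the root; it splits in-order into left and right subtrees.
Root J: left subtree has 7 nodes {T, G, K, B, L, M, Y}, right has 1 {W}.
  Root G: left subtree has 1 node {T}, right has 5 {K, B, L, M, Y}.
    Root K: left subtree has 0 nodes { }, right has 4 {B, L, M, Y}.
      Root M: left subtree has 2 nodes {B, L}, right has 1 {Y}.
        Root L: left subtree has 1 node {B}, right has 0 { }.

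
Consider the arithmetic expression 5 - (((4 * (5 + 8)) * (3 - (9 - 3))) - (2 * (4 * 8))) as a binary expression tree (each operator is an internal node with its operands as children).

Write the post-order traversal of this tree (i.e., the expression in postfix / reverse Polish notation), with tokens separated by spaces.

Post-order on an expression tree gives postfix notation: for each operator, emit left operand, right operand, then the operator.

5 4 5 8 + * 3 9 3 - - * 2 4 8 * * - -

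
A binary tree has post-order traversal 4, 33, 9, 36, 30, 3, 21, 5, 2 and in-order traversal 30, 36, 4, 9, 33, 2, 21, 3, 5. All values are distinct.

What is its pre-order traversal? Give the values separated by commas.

The last element of post-order is the root; it splits in-order into left and right subtrees.
Root 2: left subtree has 5 nodes {30, 36, 4, 9, 33}, right has 3 {21, 3, 5}.
  Root 30: left subtree has 0 nodes { }, right has 4 {36, 4, 9, 33}.
    Root 36: left subtree has 0 nodes { }, right has 3 {4, 9, 33}.
      Root 9: left subtree has 1 node {4}, right has 1 {33}.
  Root 5: left subtree has 2 nodes {21, 3}, right has 0 { }.
    Root 21: left subtree has 0 nodes { }, right has 1 {3}.

2, 30, 36, 9, 4, 33, 5, 21, 3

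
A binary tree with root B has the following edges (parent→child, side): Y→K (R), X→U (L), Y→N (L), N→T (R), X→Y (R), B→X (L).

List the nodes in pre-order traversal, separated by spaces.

B X U Y N T K

Pre-order visits the node, then its left subtree, then its right subtree.
Visit B.
At B: go left to X.
  Visit X.
  At X: go left to U.
    U is a leaf — visit U.
  At X: go right to Y.
    Visit Y.
    At Y: go left to N.
      Visit N.
      At N: no left child.
      At N: go right to T.
        T is a leaf — visit T.
    At Y: go right to K.
      K is a leaf — visit K.
At B: no right child.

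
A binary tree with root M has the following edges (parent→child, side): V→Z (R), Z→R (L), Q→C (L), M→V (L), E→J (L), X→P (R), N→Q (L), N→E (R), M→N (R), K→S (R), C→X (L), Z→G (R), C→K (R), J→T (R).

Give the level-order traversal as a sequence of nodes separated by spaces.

Level-order visits nodes level by level from the root, left to right within each level.
Level 0: M
Level 1: V, N
Level 2: Z, Q, E
Level 3: R, G, C, J
Level 4: X, K, T
Level 5: P, S

M V N Z Q E R G C J X K T P S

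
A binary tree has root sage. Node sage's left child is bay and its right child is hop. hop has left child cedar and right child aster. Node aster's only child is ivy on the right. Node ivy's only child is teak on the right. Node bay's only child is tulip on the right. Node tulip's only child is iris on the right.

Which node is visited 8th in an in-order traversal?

ivy

In-order visits the left subtree, then the node, then the right subtree.
At sage: go left to bay.
  At bay: no left child.
  Visit bay.
  At bay: go right to tulip.
    At tulip: no left child.
    Visit tulip.
    At tulip: go right to iris.
      iris is a leaf — visit iris.
Visit sage.
At sage: go right to hop.
  At hop: go left to cedar.
    cedar is a leaf — visit cedar.
  Visit hop.
  At hop: go right to aster.
    At aster: no left child.
    Visit aster.
    At aster: go right to ivy.
      At ivy: no left child.
      Visit ivy.
      At ivy: go right to teak.
        teak is a leaf — visit teak.
Full in-order sequence: bay, tulip, iris, sage, cedar, hop, aster, ivy, teak.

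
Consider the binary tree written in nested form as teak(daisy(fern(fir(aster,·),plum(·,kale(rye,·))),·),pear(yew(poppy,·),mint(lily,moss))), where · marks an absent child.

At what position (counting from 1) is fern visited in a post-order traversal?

6

Post-order visits the left subtree, then the right subtree, then the node.
At teak: go left to daisy.
  At daisy: go left to fern.
    At fern: go left to fir.
      At fir: go left to aster.
        aster is a leaf — visit aster.
      At fir: no right child.
      Visit fir.
    At fern: go right to plum.
      At plum: no left child.
      At plum: go right to kale.
        At kale: go left to rye.
          rye is a leaf — visit rye.
        At kale: no right child.
        Visit kale.
      Visit plum.
    Visit fern.
  At daisy: no right child.
  Visit daisy.
At teak: go right to pear.
  At pear: go left to yew.
    At yew: go left to poppy.
      poppy is a leaf — visit poppy.
    At yew: no right child.
    Visit yew.
  At pear: go right to mint.
    At mint: go left to lily.
      lily is a leaf — visit lily.
    At mint: go right to moss.
      moss is a leaf — visit moss.
    Visit mint.
  Visit pear.
Visit teak.
Full post-order sequence: aster, fir, rye, kale, plum, fern, daisy, poppy, yew, lily, moss, mint, pear, teak.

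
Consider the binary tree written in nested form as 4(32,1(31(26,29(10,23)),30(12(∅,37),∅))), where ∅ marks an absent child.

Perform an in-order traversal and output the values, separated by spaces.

32 4 26 31 10 29 23 1 12 37 30

In-order visits the left subtree, then the node, then the right subtree.
At 4: go left to 32.
  32 is a leaf — visit 32.
Visit 4.
At 4: go right to 1.
  At 1: go left to 31.
    At 31: go left to 26.
      26 is a leaf — visit 26.
    Visit 31.
    At 31: go right to 29.
      At 29: go left to 10.
        10 is a leaf — visit 10.
      Visit 29.
      At 29: go right to 23.
        23 is a leaf — visit 23.
  Visit 1.
  At 1: go right to 30.
    At 30: go left to 12.
      At 12: no left child.
      Visit 12.
      At 12: go right to 37.
        37 is a leaf — visit 37.
    Visit 30.
    At 30: no right child.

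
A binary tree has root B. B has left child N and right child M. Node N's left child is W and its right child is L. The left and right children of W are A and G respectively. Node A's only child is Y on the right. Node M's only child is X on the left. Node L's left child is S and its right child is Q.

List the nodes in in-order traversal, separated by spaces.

In-order visits the left subtree, then the node, then the right subtree.
At B: go left to N.
  At N: go left to W.
    At W: go left to A.
      At A: no left child.
      Visit A.
      At A: go right to Y.
        Y is a leaf — visit Y.
    Visit W.
    At W: go right to G.
      G is a leaf — visit G.
  Visit N.
  At N: go right to L.
    At L: go left to S.
      S is a leaf — visit S.
    Visit L.
    At L: go right to Q.
      Q is a leaf — visit Q.
Visit B.
At B: go right to M.
  At M: go left to X.
    X is a leaf — visit X.
  Visit M.
  At M: no right child.

A Y W G N S L Q B X M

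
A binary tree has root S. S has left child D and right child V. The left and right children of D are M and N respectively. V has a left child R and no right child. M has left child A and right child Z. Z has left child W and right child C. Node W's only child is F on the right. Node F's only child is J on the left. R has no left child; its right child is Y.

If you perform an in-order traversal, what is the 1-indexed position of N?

In-order visits the left subtree, then the node, then the right subtree.
At S: go left to D.
  At D: go left to M.
    At M: go left to A.
      A is a leaf — visit A.
    Visit M.
    At M: go right to Z.
      At Z: go left to W.
        At W: no left child.
        Visit W.
        At W: go right to F.
          At F: go left to J.
            J is a leaf — visit J.
          Visit F.
          At F: no right child.
      Visit Z.
      At Z: go right to C.
        C is a leaf — visit C.
  Visit D.
  At D: go right to N.
    N is a leaf — visit N.
Visit S.
At S: go right to V.
  At V: go left to R.
    At R: no left child.
    Visit R.
    At R: go right to Y.
      Y is a leaf — visit Y.
  Visit V.
  At V: no right child.
Full in-order sequence: A, M, W, J, F, Z, C, D, N, S, R, Y, V.

9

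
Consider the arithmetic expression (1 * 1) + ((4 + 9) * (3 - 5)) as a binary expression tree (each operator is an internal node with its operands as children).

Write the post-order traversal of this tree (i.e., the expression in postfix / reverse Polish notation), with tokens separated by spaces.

1 1 * 4 9 + 3 5 - * +

Post-order on an expression tree gives postfix notation: for each operator, emit left operand, right operand, then the operator.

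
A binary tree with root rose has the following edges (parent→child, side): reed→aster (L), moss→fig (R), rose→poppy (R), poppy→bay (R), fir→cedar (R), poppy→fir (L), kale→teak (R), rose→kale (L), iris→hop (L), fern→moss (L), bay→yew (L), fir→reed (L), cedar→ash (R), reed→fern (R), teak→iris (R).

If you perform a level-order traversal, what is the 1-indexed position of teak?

Level-order visits nodes level by level from the root, left to right within each level.
Level 0: rose
Level 1: kale, poppy
Level 2: teak, fir, bay
Level 3: iris, reed, cedar, yew
Level 4: hop, aster, fern, ash
Level 5: moss
Level 6: fig
Full level-order sequence: rose, kale, poppy, teak, fir, bay, iris, reed, cedar, yew, hop, aster, fern, ash, moss, fig.

4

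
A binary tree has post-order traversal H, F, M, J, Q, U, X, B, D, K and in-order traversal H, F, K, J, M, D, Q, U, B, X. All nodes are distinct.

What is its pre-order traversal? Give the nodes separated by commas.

K, F, H, D, J, M, B, U, Q, X

The last element of post-order is the root; it splits in-order into left and right subtrees.
Root K: left subtree has 2 nodes {H, F}, right has 7 {J, M, D, Q, U, B, X}.
  Root F: left subtree has 1 node {H}, right has 0 { }.
  Root D: left subtree has 2 nodes {J, M}, right has 4 {Q, U, B, X}.
    Root J: left subtree has 0 nodes { }, right has 1 {M}.
    Root B: left subtree has 2 nodes {Q, U}, right has 1 {X}.
      Root U: left subtree has 1 node {Q}, right has 0 { }.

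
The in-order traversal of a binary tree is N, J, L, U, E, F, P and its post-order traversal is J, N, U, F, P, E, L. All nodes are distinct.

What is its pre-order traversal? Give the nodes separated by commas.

L, N, J, E, U, P, F

The last element of post-order is the root; it splits in-order into left and right subtrees.
Root L: left subtree has 2 nodes {N, J}, right has 4 {U, E, F, P}.
  Root N: left subtree has 0 nodes { }, right has 1 {J}.
  Root E: left subtree has 1 node {U}, right has 2 {F, P}.
    Root P: left subtree has 1 node {F}, right has 0 { }.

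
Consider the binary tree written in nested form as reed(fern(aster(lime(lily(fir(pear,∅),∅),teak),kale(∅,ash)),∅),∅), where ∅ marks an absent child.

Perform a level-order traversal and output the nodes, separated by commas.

Level-order visits nodes level by level from the root, left to right within each level.
Level 0: reed
Level 1: fern
Level 2: aster
Level 3: lime, kale
Level 4: lily, teak, ash
Level 5: fir
Level 6: pear

reed, fern, aster, lime, kale, lily, teak, ash, fir, pear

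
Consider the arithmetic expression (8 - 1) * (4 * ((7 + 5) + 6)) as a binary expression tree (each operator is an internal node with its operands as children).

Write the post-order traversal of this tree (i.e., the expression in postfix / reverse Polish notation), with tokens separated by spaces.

8 1 - 4 7 5 + 6 + * *

Post-order on an expression tree gives postfix notation: for each operator, emit left operand, right operand, then the operator.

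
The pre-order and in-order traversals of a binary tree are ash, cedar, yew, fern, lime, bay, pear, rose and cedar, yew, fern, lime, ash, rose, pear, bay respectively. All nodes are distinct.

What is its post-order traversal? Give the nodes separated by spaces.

lime fern yew cedar rose pear bay ash

The first element of pre-order is the root; it splits in-order into left and right subtrees.
Root ash: left subtree has 4 nodes {cedar, yew, fern, lime}, right has 3 {rose, pear, bay}.
  Root cedar: left subtree has 0 nodes { }, right has 3 {yew, fern, lime}.
    Root yew: left subtree has 0 nodes { }, right has 2 {fern, lime}.
      Root fern: left subtree has 0 nodes { }, right has 1 {lime}.
  Root bay: left subtree has 2 nodes {rose, pear}, right has 0 { }.
    Root pear: left subtree has 1 node {rose}, right has 0 { }.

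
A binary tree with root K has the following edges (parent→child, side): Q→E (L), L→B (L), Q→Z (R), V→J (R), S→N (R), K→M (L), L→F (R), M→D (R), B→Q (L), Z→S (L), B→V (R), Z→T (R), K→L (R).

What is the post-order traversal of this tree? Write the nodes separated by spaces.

Post-order visits the left subtree, then the right subtree, then the node.
At K: go left to M.
  At M: no left child.
  At M: go right to D.
    D is a leaf — visit D.
  Visit M.
At K: go right to L.
  At L: go left to B.
    At B: go left to Q.
      At Q: go left to E.
        E is a leaf — visit E.
      At Q: go right to Z.
        At Z: go left to S.
          At S: no left child.
          At S: go right to N.
            N is a leaf — visit N.
          Visit S.
        At Z: go right to T.
          T is a leaf — visit T.
        Visit Z.
      Visit Q.
    At B: go right to V.
      At V: no left child.
      At V: go right to J.
        J is a leaf — visit J.
      Visit V.
    Visit B.
  At L: go right to F.
    F is a leaf — visit F.
  Visit L.
Visit K.

D M E N S T Z Q J V B F L K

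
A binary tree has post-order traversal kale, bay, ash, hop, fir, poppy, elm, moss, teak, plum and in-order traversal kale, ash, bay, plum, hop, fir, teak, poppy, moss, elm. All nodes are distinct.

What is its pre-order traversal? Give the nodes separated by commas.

plum, ash, kale, bay, teak, fir, hop, moss, poppy, elm

The last element of post-order is the root; it splits in-order into left and right subtrees.
Root plum: left subtree has 3 nodes {kale, ash, bay}, right has 6 {hop, fir, teak, poppy, moss, elm}.
  Root ash: left subtree has 1 node {kale}, right has 1 {bay}.
  Root teak: left subtree has 2 nodes {hop, fir}, right has 3 {poppy, moss, elm}.
    Root fir: left subtree has 1 node {hop}, right has 0 { }.
    Root moss: left subtree has 1 node {poppy}, right has 1 {elm}.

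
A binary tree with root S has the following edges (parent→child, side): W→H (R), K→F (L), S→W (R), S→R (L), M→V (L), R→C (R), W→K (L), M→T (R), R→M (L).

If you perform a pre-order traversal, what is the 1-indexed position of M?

Pre-order visits the node, then its left subtree, then its right subtree.
Visit S.
At S: go left to R.
  Visit R.
  At R: go left to M.
    Visit M.
    At M: go left to V.
      V is a leaf — visit V.
    At M: go right to T.
      T is a leaf — visit T.
  At R: go right to C.
    C is a leaf — visit C.
At S: go right to W.
  Visit W.
  At W: go left to K.
    Visit K.
    At K: go left to F.
      F is a leaf — visit F.
    At K: no right child.
  At W: go right to H.
    H is a leaf — visit H.
Full pre-order sequence: S, R, M, V, T, C, W, K, F, H.

3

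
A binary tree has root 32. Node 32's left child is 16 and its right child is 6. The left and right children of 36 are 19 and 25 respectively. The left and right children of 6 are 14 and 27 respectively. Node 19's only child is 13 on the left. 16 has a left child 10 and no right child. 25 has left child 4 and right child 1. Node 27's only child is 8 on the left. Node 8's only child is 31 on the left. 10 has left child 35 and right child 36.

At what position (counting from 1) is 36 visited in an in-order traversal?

5

In-order visits the left subtree, then the node, then the right subtree.
At 32: go left to 16.
  At 16: go left to 10.
    At 10: go left to 35.
      35 is a leaf — visit 35.
    Visit 10.
    At 10: go right to 36.
      At 36: go left to 19.
        At 19: go left to 13.
          13 is a leaf — visit 13.
        Visit 19.
        At 19: no right child.
      Visit 36.
      At 36: go right to 25.
        At 25: go left to 4.
          4 is a leaf — visit 4.
        Visit 25.
        At 25: go right to 1.
          1 is a leaf — visit 1.
  Visit 16.
  At 16: no right child.
Visit 32.
At 32: go right to 6.
  At 6: go left to 14.
    14 is a leaf — visit 14.
  Visit 6.
  At 6: go right to 27.
    At 27: go left to 8.
      At 8: go left to 31.
        31 is a leaf — visit 31.
      Visit 8.
      At 8: no right child.
    Visit 27.
    At 27: no right child.
Full in-order sequence: 35, 10, 13, 19, 36, 4, 25, 1, 16, 32, 14, 6, 31, 8, 27.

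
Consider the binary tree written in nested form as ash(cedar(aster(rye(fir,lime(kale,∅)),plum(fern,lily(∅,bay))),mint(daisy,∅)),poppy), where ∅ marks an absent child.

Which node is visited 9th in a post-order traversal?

aster

Post-order visits the left subtree, then the right subtree, then the node.
At ash: go left to cedar.
  At cedar: go left to aster.
    At aster: go left to rye.
      At rye: go left to fir.
        fir is a leaf — visit fir.
      At rye: go right to lime.
        At lime: go left to kale.
          kale is a leaf — visit kale.
        At lime: no right child.
        Visit lime.
      Visit rye.
    At aster: go right to plum.
      At plum: go left to fern.
        fern is a leaf — visit fern.
      At plum: go right to lily.
        At lily: no left child.
        At lily: go right to bay.
          bay is a leaf — visit bay.
        Visit lily.
      Visit plum.
    Visit aster.
  At cedar: go right to mint.
    At mint: go left to daisy.
      daisy is a leaf — visit daisy.
    At mint: no right child.
    Visit mint.
  Visit cedar.
At ash: go right to poppy.
  poppy is a leaf — visit poppy.
Visit ash.
Full post-order sequence: fir, kale, lime, rye, fern, bay, lily, plum, aster, daisy, mint, cedar, poppy, ash.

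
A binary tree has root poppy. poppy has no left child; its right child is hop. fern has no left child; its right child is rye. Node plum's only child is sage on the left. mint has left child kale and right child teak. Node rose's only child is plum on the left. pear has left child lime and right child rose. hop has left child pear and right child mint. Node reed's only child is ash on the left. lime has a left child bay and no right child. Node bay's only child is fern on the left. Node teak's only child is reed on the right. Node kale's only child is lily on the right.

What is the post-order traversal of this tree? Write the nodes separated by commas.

Post-order visits the left subtree, then the right subtree, then the node.
At poppy: no left child.
At poppy: go right to hop.
  At hop: go left to pear.
    At pear: go left to lime.
      At lime: go left to bay.
        At bay: go left to fern.
          At fern: no left child.
          At fern: go right to rye.
            rye is a leaf — visit rye.
          Visit fern.
        At bay: no right child.
        Visit bay.
      At lime: no right child.
      Visit lime.
    At pear: go right to rose.
      At rose: go left to plum.
        At plum: go left to sage.
          sage is a leaf — visit sage.
        At plum: no right child.
        Visit plum.
      At rose: no right child.
      Visit rose.
    Visit pear.
  At hop: go right to mint.
    At mint: go left to kale.
      At kale: no left child.
      At kale: go right to lily.
        lily is a leaf — visit lily.
      Visit kale.
    At mint: go right to teak.
      At teak: no left child.
      At teak: go right to reed.
        At reed: go left to ash.
          ash is a leaf — visit ash.
        At reed: no right child.
        Visit reed.
      Visit teak.
    Visit mint.
  Visit hop.
Visit poppy.

rye, fern, bay, lime, sage, plum, rose, pear, lily, kale, ash, reed, teak, mint, hop, poppy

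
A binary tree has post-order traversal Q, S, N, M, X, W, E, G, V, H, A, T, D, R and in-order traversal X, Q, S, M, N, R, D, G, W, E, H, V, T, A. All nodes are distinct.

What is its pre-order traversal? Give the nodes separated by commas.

R, X, M, S, Q, N, D, T, H, G, E, W, V, A

The last element of post-order is the root; it splits in-order into left and right subtrees.
Root R: left subtree has 5 nodes {X, Q, S, M, N}, right has 8 {D, G, W, E, H, V, T, A}.
  Root X: left subtree has 0 nodes { }, right has 4 {Q, S, M, N}.
    Root M: left subtree has 2 nodes {Q, S}, right has 1 {N}.
      Root S: left subtree has 1 node {Q}, right has 0 { }.
  Root D: left subtree has 0 nodes { }, right has 7 {G, W, E, H, V, T, A}.
    Root T: left subtree has 5 nodes {G, W, E, H, V}, right has 1 {A}.
      Root H: left subtree has 3 nodes {G, W, E}, right has 1 {V}.
        Root G: left subtree has 0 nodes { }, right has 2 {W, E}.
          Root E: left subtree has 1 node {W}, right has 0 { }.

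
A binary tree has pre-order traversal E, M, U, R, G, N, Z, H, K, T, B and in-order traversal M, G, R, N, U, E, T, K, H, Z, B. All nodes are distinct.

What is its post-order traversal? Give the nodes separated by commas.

The first element of pre-order is the root; it splits in-order into left and right subtrees.
Root E: left subtree has 5 nodes {M, G, R, N, U}, right has 5 {T, K, H, Z, B}.
  Root M: left subtree has 0 nodes { }, right has 4 {G, R, N, U}.
    Root U: left subtree has 3 nodes {G, R, N}, right has 0 { }.
      Root R: left subtree has 1 node {G}, right has 1 {N}.
  Root Z: left subtree has 3 nodes {T, K, H}, right has 1 {B}.
    Root H: left subtree has 2 nodes {T, K}, right has 0 { }.
      Root K: left subtree has 1 node {T}, right has 0 { }.

G, N, R, U, M, T, K, H, B, Z, E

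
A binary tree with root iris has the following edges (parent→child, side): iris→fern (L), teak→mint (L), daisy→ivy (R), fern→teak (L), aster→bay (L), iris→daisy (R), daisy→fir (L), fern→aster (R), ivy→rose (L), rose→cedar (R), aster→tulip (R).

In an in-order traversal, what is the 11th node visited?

In-order visits the left subtree, then the node, then the right subtree.
At iris: go left to fern.
  At fern: go left to teak.
    At teak: go left to mint.
      mint is a leaf — visit mint.
    Visit teak.
    At teak: no right child.
  Visit fern.
  At fern: go right to aster.
    At aster: go left to bay.
      bay is a leaf — visit bay.
    Visit aster.
    At aster: go right to tulip.
      tulip is a leaf — visit tulip.
Visit iris.
At iris: go right to daisy.
  At daisy: go left to fir.
    fir is a leaf — visit fir.
  Visit daisy.
  At daisy: go right to ivy.
    At ivy: go left to rose.
      At rose: no left child.
      Visit rose.
      At rose: go right to cedar.
        cedar is a leaf — visit cedar.
    Visit ivy.
    At ivy: no right child.
Full in-order sequence: mint, teak, fern, bay, aster, tulip, iris, fir, daisy, rose, cedar, ivy.

cedar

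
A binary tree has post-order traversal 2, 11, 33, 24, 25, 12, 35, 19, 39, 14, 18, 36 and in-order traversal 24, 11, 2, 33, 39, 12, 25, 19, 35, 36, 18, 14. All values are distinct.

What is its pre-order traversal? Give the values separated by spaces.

The last element of post-order is the root; it splits in-order into left and right subtrees.
Root 36: left subtree has 9 nodes {24, 11, 2, 33, 39, 12, 25, 19, 35}, right has 2 {18, 14}.
  Root 39: left subtree has 4 nodes {24, 11, 2, 33}, right has 4 {12, 25, 19, 35}.
    Root 24: left subtree has 0 nodes { }, right has 3 {11, 2, 33}.
      Root 33: left subtree has 2 nodes {11, 2}, right has 0 { }.
        Root 11: left subtree has 0 nodes { }, right has 1 {2}.
    Root 19: left subtree has 2 nodes {12, 25}, right has 1 {35}.
      Root 12: left subtree has 0 nodes { }, right has 1 {25}.
  Root 18: left subtree has 0 nodes { }, right has 1 {14}.

36 39 24 33 11 2 19 12 25 35 18 14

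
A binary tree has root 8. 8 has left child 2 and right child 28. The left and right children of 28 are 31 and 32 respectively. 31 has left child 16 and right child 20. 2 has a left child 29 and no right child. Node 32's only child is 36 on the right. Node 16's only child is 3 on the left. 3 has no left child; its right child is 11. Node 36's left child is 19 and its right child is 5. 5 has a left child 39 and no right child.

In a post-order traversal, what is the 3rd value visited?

11

Post-order visits the left subtree, then the right subtree, then the node.
At 8: go left to 2.
  At 2: go left to 29.
    29 is a leaf — visit 29.
  At 2: no right child.
  Visit 2.
At 8: go right to 28.
  At 28: go left to 31.
    At 31: go left to 16.
      At 16: go left to 3.
        At 3: no left child.
        At 3: go right to 11.
          11 is a leaf — visit 11.
        Visit 3.
      At 16: no right child.
      Visit 16.
    At 31: go right to 20.
      20 is a leaf — visit 20.
    Visit 31.
  At 28: go right to 32.
    At 32: no left child.
    At 32: go right to 36.
      At 36: go left to 19.
        19 is a leaf — visit 19.
      At 36: go right to 5.
        At 5: go left to 39.
          39 is a leaf — visit 39.
        At 5: no right child.
        Visit 5.
      Visit 36.
    Visit 32.
  Visit 28.
Visit 8.
Full post-order sequence: 29, 2, 11, 3, 16, 20, 31, 19, 39, 5, 36, 32, 28, 8.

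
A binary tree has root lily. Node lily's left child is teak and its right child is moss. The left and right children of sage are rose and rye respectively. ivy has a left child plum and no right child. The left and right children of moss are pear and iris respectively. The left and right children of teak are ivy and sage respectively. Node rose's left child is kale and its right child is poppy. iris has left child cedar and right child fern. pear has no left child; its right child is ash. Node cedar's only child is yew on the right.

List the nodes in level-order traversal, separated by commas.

lily, teak, moss, ivy, sage, pear, iris, plum, rose, rye, ash, cedar, fern, kale, poppy, yew

Level-order visits nodes level by level from the root, left to right within each level.
Level 0: lily
Level 1: teak, moss
Level 2: ivy, sage, pear, iris
Level 3: plum, rose, rye, ash, cedar, fern
Level 4: kale, poppy, yew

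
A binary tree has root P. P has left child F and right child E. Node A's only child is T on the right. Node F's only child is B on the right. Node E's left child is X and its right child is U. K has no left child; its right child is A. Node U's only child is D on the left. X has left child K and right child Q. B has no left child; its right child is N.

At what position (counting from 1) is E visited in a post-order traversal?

Post-order visits the left subtree, then the right subtree, then the node.
At P: go left to F.
  At F: no left child.
  At F: go right to B.
    At B: no left child.
    At B: go right to N.
      N is a leaf — visit N.
    Visit B.
  Visit F.
At P: go right to E.
  At E: go left to X.
    At X: go left to K.
      At K: no left child.
      At K: go right to A.
        At A: no left child.
        At A: go right to T.
          T is a leaf — visit T.
        Visit A.
      Visit K.
    At X: go right to Q.
      Q is a leaf — visit Q.
    Visit X.
  At E: go right to U.
    At U: go left to D.
      D is a leaf — visit D.
    At U: no right child.
    Visit U.
  Visit E.
Visit P.
Full post-order sequence: N, B, F, T, A, K, Q, X, D, U, E, P.

11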